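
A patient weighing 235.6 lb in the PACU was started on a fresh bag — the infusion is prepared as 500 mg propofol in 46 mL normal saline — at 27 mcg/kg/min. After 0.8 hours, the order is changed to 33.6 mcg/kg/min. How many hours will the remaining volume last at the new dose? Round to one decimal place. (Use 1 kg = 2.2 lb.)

1.7 hours

Initial rate:
Weight = 235.6 lb ÷ 2.2 lb/kg = 107.0909 kg
Dose = 27 mcg/kg/min × 107.0909 kg = 2891.455 mcg/min
2891.455 mcg/min × 60 min/hr = 173487.3 mcg/hr
Concentration = 500 mg ÷ 46 mL = 10.86957 mg/mL = 10869.57 mcg/mL
Rate = 173487.3 mcg/hr ÷ 10869.57 mcg/mL = 15.96083 mL/hr
Volume infused so far = 15.96083 mL/hr × 0.8 hr = 12.76866 mL
Volume remaining = 46 − 12.76866 = 33.23134 mL
New rate:
Dose = 33.6 mcg/kg/min × 107.0909 kg = 3598.255 mcg/min
3598.255 mcg/min × 60 min/hr = 215895.3 mcg/hr
Rate = 215895.3 mcg/hr ÷ 10869.57 mcg/mL = 19.86237 mL/hr
Time remaining = 33.23134 mL ÷ 19.86237 mL/hr = 1.673081 hr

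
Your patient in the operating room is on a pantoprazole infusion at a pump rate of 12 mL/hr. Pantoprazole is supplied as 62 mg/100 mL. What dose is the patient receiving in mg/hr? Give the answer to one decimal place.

Concentration = 62 mg ÷ 100 mL = 0.62 mg/mL
Drug rate = 12 mL/hr × 0.62 mg/mL = 7.44 mg/hr

7.4 mg/hr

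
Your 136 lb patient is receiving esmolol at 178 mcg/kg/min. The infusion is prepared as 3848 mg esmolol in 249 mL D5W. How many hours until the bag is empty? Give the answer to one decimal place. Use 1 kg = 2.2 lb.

Weight = 136 lb ÷ 2.2 lb/kg = 61.81818 kg
Dose = 178 mcg/kg/min × 61.81818 kg = 11003.64 mcg/min
11003.64 mcg/min × 60 min/hr = 660218.2 mcg/hr
Concentration = 3848 mg ÷ 249 mL = 15.45382 mg/mL = 15453.82 mcg/mL
Rate = 660218.2 mcg/hr ÷ 15453.82 mcg/mL = 42.72202 mL/hr
Duration = 249 mL ÷ 42.72202 mL/hr = 5.828376 hr

5.8 hours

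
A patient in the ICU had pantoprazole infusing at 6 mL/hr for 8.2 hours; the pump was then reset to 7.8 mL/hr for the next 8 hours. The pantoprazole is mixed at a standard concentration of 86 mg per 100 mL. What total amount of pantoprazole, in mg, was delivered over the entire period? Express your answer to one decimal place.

96.0 mg

Concentration = 86 mg ÷ 100 mL = 0.86 mg/mL
Stage 1: 6 mL/hr × 8.2 hr = 49.2 mL → 49.2 mL × 0.86 mg/mL = 42.312 mg
Stage 2: 7.8 mL/hr × 8 hr = 62.4 mL → 62.4 mL × 0.86 mg/mL = 53.664 mg
Total = 42.312 + 53.664 = 95.976 mg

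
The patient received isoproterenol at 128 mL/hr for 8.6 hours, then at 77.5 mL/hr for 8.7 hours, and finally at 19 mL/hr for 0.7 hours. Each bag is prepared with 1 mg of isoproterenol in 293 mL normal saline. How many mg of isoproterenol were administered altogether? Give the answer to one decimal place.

Concentration = 1 mg ÷ 293 mL = 0.003412969 mg/mL
Stage 1: 128 mL/hr × 8.6 hr = 1100.8 mL → 1100.8 mL × 0.003412969 mg/mL = 3.756997 mg
Stage 2: 77.5 mL/hr × 8.7 hr = 674.25 mL → 674.25 mL × 0.003412969 mg/mL = 2.301195 mg
Stage 3: 19 mL/hr × 0.7 hr = 13.3 mL → 13.3 mL × 0.003412969 mg/mL = 0.04539249 mg
Total = 3.756997 + 2.301195 + 0.04539249 = 6.103584 mg

6.1 mg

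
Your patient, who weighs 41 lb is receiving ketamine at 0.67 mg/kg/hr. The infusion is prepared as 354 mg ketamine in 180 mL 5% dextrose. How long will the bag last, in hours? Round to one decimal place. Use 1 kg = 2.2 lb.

28.4 hours

Weight = 41 lb ÷ 2.2 lb/kg = 18.63636 kg
Dose = 0.67 mg/kg/hr × 18.63636 kg = 12.48636 mg/hr
Concentration = 354 mg ÷ 180 mL = 1.966667 mg/mL
Rate = 12.48636 mg/hr ÷ 1.966667 mg/mL = 6.348998 mL/hr
Duration = 180 mL ÷ 6.348998 mL/hr = 28.35093 hr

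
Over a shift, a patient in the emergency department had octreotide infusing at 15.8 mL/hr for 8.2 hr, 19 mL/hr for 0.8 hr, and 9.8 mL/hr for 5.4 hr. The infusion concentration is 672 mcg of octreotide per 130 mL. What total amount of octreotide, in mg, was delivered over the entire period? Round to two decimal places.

1.02 mg

Concentration = 672 mcg ÷ 130 mL = 5.169231 mcg/mL
Stage 1: 15.8 mL/hr × 8.2 hr = 129.56 mL → 129.56 mL × 5.169231 mcg/mL = 669.7255 mcg
Stage 2: 19 mL/hr × 0.8 hr = 15.2 mL → 15.2 mL × 5.169231 mcg/mL = 78.57231 mcg
Stage 3: 9.8 mL/hr × 5.4 hr = 52.92 mL → 52.92 mL × 5.169231 mcg/mL = 273.5557 mcg
Total = 669.7255 + 78.57231 + 273.5557 = 1021.854 mcg = 1.021854 mg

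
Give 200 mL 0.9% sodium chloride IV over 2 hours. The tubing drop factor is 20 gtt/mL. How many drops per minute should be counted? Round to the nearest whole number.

33 gtt/min

200 mL ÷ (2 hr × 60 = 120 min) = 1.666667 mL/min
1.666667 mL/min × 20 gtt/mL = 33.33333 gtt/min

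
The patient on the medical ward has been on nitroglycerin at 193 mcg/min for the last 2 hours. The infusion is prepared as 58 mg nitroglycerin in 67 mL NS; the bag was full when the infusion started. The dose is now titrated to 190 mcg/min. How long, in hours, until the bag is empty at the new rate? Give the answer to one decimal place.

Initial rate:
193 mcg/min × 60 min/hr = 11580 mcg/hr
Concentration = 58 mg ÷ 67 mL = 0.8656716 mg/mL = 865.6716 mcg/mL
Rate = 11580 mcg/hr ÷ 865.6716 mcg/mL = 13.3769 mL/hr
Volume infused so far = 13.3769 mL/hr × 2 hr = 26.75379 mL
Volume remaining = 67 − 26.75379 = 40.24621 mL
New rate:
190 mcg/min × 60 min/hr = 11400 mcg/hr
Rate = 11400 mcg/hr ÷ 865.6716 mcg/mL = 13.16897 mL/hr
Time remaining = 40.24621 mL ÷ 13.16897 mL/hr = 3.05614 hr

3.1 hours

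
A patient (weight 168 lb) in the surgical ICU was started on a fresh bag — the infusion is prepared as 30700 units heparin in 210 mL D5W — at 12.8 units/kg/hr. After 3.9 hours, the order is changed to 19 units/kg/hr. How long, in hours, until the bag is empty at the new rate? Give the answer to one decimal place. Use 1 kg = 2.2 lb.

Initial rate:
Weight = 168 lb ÷ 2.2 lb/kg = 76.36364 kg
Dose = 12.8 units/kg/hr × 76.36364 kg = 977.4545 units/hr
Concentration = 30700 units ÷ 210 mL = 146.1905 units/mL
Rate = 977.4545 units/hr ÷ 146.1905 units/mL = 6.686171 mL/hr
Volume infused so far = 6.686171 mL/hr × 3.9 hr = 26.07607 mL
Volume remaining = 210 − 26.07607 = 183.9239 mL
New rate:
Dose = 19 units/kg/hr × 76.36364 kg = 1450.909 units/hr
Rate = 1450.909 units/hr ÷ 146.1905 units/mL = 9.924785 mL/hr
Time remaining = 183.9239 mL ÷ 9.924785 mL/hr = 18.53178 hr

18.5 hours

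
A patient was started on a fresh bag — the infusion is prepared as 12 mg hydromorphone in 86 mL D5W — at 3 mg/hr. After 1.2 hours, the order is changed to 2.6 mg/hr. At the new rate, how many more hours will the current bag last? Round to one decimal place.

Initial rate:
Concentration = 12 mg ÷ 86 mL = 0.1395349 mg/mL
Rate = 3 mg/hr ÷ 0.1395349 mg/mL = 21.5 mL/hr
Volume infused so far = 21.5 mL/hr × 1.2 hr = 25.8 mL
Volume remaining = 86 − 25.8 = 60.2 mL
New rate:
Rate = 2.6 mg/hr ÷ 0.1395349 mg/mL = 18.63333 mL/hr
Time remaining = 60.2 mL ÷ 18.63333 mL/hr = 3.230769 hr

3.2 hours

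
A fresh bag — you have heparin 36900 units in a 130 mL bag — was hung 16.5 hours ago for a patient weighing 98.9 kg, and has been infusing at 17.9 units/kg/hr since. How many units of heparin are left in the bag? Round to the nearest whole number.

7690 units

Dose = 17.9 units/kg/hr × 98.9 kg = 1770.31 units/hr
Concentration = 36900 units ÷ 130 mL = 283.8462 units/mL
Rate = 1770.31 units/hr ÷ 283.8462 units/mL = 6.236864 mL/hr
Volume infused = 6.236864 mL/hr × 16.5 hr = 102.9083 mL
Volume remaining = 130 − 102.9083 = 27.09174 mL
Drug remaining = 27.09174 mL × 283.8462 units/mL = 7689.885 units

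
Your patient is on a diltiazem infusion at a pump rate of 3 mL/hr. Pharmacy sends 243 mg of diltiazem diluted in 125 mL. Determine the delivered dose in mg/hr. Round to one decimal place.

5.8 mg/hr

Concentration = 243 mg ÷ 125 mL = 1.944 mg/mL
Drug rate = 3 mL/hr × 1.944 mg/mL = 5.832 mg/hr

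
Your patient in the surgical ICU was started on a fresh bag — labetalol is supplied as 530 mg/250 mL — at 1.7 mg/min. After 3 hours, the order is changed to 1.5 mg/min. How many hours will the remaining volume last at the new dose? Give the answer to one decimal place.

2.5 hours

Initial rate:
1.7 mg/min × 60 min/hr = 102 mg/hr
Concentration = 530 mg ÷ 250 mL = 2.12 mg/mL
Rate = 102 mg/hr ÷ 2.12 mg/mL = 48.11321 mL/hr
Volume infused so far = 48.11321 mL/hr × 3 hr = 144.3396 mL
Volume remaining = 250 − 144.3396 = 105.6604 mL
New rate:
1.5 mg/min × 60 min/hr = 90 mg/hr
Rate = 90 mg/hr ÷ 2.12 mg/mL = 42.45283 mL/hr
Time remaining = 105.6604 mL ÷ 42.45283 mL/hr = 2.488889 hr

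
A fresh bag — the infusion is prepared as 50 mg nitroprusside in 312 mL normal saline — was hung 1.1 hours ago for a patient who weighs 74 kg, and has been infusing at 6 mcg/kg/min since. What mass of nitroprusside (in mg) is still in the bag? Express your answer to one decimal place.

Dose = 6 mcg/kg/min × 74 kg = 444 mcg/min
444 mcg/min × 60 min/hr = 26640 mcg/hr
Concentration = 50 mg ÷ 312 mL = 0.1602564 mg/mL = 160.2564 mcg/mL
Rate = 26640 mcg/hr ÷ 160.2564 mcg/mL = 166.2336 mL/hr
Volume infused = 166.2336 mL/hr × 1.1 hr = 182.857 mL
Volume remaining = 312 − 182.857 = 129.143 mL
Drug remaining = 129.143 mL × 160.2564 mcg/mL = 20696 mcg = 20.696 mg

20.7 mg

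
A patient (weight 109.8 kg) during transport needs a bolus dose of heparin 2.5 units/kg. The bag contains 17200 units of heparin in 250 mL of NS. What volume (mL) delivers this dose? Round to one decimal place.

4.0 mL

Dose = 2.5 units/kg × 109.8 kg = 274.5 units
Concentration = 17200 units ÷ 250 mL = 68.8 units/mL
Volume = 274.5 units ÷ 68.8 units/mL = 3.989826 mL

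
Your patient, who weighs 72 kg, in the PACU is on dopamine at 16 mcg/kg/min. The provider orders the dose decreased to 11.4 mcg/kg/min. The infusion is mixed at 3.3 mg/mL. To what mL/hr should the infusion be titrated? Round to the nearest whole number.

Dose = 11.4 mcg/kg/min × 72 kg = 820.8 mcg/min
820.8 mcg/min × 60 min/hr = 49248 mcg/hr
Concentration = 3.3 mg/mL = 3300 mcg/mL
Rate = 49248 mcg/hr ÷ 3300 mcg/mL = 14.92364 mL/hr

15 mL/hr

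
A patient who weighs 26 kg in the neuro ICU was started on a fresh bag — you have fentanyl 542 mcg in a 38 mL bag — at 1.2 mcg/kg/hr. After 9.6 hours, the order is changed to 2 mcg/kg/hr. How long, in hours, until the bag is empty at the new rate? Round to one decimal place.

Initial rate:
Dose = 1.2 mcg/kg/hr × 26 kg = 31.2 mcg/hr
Concentration = 542 mcg ÷ 38 mL = 14.26316 mcg/mL
Rate = 31.2 mcg/hr ÷ 14.26316 mcg/mL = 2.187454 mL/hr
Volume infused so far = 2.187454 mL/hr × 9.6 hr = 20.99956 mL
Volume remaining = 38 − 20.99956 = 17.00044 mL
New rate:
Dose = 2 mcg/kg/hr × 26 kg = 52 mcg/hr
Rate = 52 mcg/hr ÷ 14.26316 mcg/mL = 3.645756 mL/hr
Time remaining = 17.00044 mL ÷ 3.645756 mL/hr = 4.663077 hr

4.7 hours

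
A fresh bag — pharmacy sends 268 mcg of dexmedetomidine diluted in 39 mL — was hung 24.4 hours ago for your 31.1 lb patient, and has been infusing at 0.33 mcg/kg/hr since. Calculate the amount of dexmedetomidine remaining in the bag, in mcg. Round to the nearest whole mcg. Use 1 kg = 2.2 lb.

Weight = 31.1 lb ÷ 2.2 lb/kg = 14.13636 kg
Dose = 0.33 mcg/kg/hr × 14.13636 kg = 4.665 mcg/hr
Concentration = 268 mcg ÷ 39 mL = 6.871795 mcg/mL
Rate = 4.665 mcg/hr ÷ 6.871795 mcg/mL = 0.6788619 mL/hr
Volume infused = 0.6788619 mL/hr × 24.4 hr = 16.56423 mL
Volume remaining = 39 − 16.56423 = 22.43577 mL
Drug remaining = 22.43577 mL × 6.871795 mcg/mL = 154.174 mcg

154 mcg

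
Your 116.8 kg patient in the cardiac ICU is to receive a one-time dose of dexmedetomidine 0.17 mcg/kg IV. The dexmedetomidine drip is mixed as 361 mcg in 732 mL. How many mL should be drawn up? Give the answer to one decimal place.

Dose = 0.17 mcg/kg × 116.8 kg = 19.856 mcg
Concentration = 361 mcg ÷ 732 mL = 0.4931694 mcg/mL
Volume = 19.856 mcg ÷ 0.4931694 mcg/mL = 40.26203 mL

40.3 mL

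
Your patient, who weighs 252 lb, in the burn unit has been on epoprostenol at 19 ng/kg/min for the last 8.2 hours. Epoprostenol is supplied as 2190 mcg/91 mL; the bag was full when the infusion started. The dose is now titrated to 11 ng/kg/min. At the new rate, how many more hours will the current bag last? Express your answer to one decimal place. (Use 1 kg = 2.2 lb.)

14.8 hours

Initial rate:
Weight = 252 lb ÷ 2.2 lb/kg = 114.5455 kg
Dose = 19 ng/kg/min × 114.5455 kg = 2176.364 ng/min
2176.364 ng/min × 60 min/hr = 130581.8 ng/hr
Concentration = 2190 mcg ÷ 91 mL = 24.06593 mcg/mL = 24065.93 ng/mL
Rate = 130581.8 ng/hr ÷ 24065.93 ng/mL = 5.426002 mL/hr
Volume infused so far = 5.426002 mL/hr × 8.2 hr = 44.49322 mL
Volume remaining = 91 − 44.49322 = 46.50678 mL
New rate:
Dose = 11 ng/kg/min × 114.5455 kg = 1260 ng/min
1260 ng/min × 60 min/hr = 75600 ng/hr
Rate = 75600 ng/hr ÷ 24065.93 ng/mL = 3.14137 mL/hr
Time remaining = 46.50678 mL ÷ 3.14137 mL/hr = 14.80462 hr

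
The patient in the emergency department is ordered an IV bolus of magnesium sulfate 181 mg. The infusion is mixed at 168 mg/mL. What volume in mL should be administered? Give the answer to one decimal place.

1.1 mL

Volume = 181 mg ÷ 168 mg/mL = 1.077381 mL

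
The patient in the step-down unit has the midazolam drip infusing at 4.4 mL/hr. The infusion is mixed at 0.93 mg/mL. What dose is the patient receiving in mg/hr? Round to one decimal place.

4.1 mg/hr

Drug rate = 4.4 mL/hr × 0.93 mg/mL = 4.092 mg/hr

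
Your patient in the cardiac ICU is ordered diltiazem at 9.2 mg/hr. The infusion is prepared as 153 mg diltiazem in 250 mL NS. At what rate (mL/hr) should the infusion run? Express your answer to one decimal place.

Concentration = 153 mg ÷ 250 mL = 0.612 mg/mL
Rate = 9.2 mg/hr ÷ 0.612 mg/mL = 15.03268 mL/hr

15.0 mL/hr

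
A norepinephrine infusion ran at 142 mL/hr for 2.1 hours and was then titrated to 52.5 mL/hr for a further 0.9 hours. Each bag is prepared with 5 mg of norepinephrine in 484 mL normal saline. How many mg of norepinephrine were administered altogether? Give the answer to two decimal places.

Concentration = 5 mg ÷ 484 mL = 0.01033058 mg/mL
Stage 1: 142 mL/hr × 2.1 hr = 298.2 mL → 298.2 mL × 0.01033058 mg/mL = 3.080579 mg
Stage 2: 52.5 mL/hr × 0.9 hr = 47.25 mL → 47.25 mL × 0.01033058 mg/mL = 0.4881198 mg
Total = 3.080579 + 0.4881198 = 3.568698 mg

3.57 mg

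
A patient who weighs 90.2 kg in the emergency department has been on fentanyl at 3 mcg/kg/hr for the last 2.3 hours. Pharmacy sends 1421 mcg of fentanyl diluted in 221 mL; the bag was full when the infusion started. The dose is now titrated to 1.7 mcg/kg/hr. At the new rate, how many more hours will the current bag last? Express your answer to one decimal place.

Initial rate:
Dose = 3 mcg/kg/hr × 90.2 kg = 270.6 mcg/hr
Concentration = 1421 mcg ÷ 221 mL = 6.429864 mcg/mL
Rate = 270.6 mcg/hr ÷ 6.429864 mcg/mL = 42.08487 mL/hr
Volume infused so far = 42.08487 mL/hr × 2.3 hr = 96.7952 mL
Volume remaining = 221 − 96.7952 = 124.2048 mL
New rate:
Dose = 1.7 mcg/kg/hr × 90.2 kg = 153.34 mcg/hr
Rate = 153.34 mcg/hr ÷ 6.429864 mcg/mL = 23.84809 mL/hr
Time remaining = 124.2048 mL ÷ 23.84809 mL/hr = 5.208165 hr

5.2 hours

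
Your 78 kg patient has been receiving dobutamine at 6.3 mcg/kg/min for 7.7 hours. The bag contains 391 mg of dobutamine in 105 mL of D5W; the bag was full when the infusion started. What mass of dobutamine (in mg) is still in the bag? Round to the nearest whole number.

164 mg

Dose = 6.3 mcg/kg/min × 78 kg = 491.4 mcg/min
491.4 mcg/min × 60 min/hr = 29484 mcg/hr
Concentration = 391 mg ÷ 105 mL = 3.72381 mg/mL = 3723.81 mcg/mL
Rate = 29484 mcg/hr ÷ 3723.81 mcg/mL = 7.917698 mL/hr
Volume infused = 7.917698 mL/hr × 7.7 hr = 60.96628 mL
Volume remaining = 105 − 60.96628 = 44.03372 mL
Drug remaining = 44.03372 mL × 3723.81 mcg/mL = 163973.2 mcg = 163.9732 mg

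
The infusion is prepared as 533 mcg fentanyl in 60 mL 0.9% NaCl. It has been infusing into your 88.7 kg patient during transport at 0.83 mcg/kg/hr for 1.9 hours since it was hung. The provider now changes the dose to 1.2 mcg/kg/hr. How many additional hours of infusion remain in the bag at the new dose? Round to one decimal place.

Initial rate:
Dose = 0.83 mcg/kg/hr × 88.7 kg = 73.621 mcg/hr
Concentration = 533 mcg ÷ 60 mL = 8.883333 mcg/mL
Rate = 73.621 mcg/hr ÷ 8.883333 mcg/mL = 8.287542 mL/hr
Volume infused so far = 8.287542 mL/hr × 1.9 hr = 15.74633 mL
Volume remaining = 60 − 15.74633 = 44.25367 mL
New rate:
Dose = 1.2 mcg/kg/hr × 88.7 kg = 106.44 mcg/hr
Rate = 106.44 mcg/hr ÷ 8.883333 mcg/mL = 11.98199 mL/hr
Time remaining = 44.25367 mL ÷ 11.98199 mL/hr = 3.693349 hr

3.7 hours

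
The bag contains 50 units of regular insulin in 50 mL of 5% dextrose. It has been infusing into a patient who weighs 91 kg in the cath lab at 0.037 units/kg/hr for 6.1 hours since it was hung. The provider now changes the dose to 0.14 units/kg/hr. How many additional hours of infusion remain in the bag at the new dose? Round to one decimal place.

2.3 hours

Initial rate:
Dose = 0.037 units/kg/hr × 91 kg = 3.367 units/hr
Concentration = 50 units ÷ 50 mL = 1 units/mL
Rate = 3.367 units/hr ÷ 1 units/mL = 3.367 mL/hr
Volume infused so far = 3.367 mL/hr × 6.1 hr = 20.5387 mL
Volume remaining = 50 − 20.5387 = 29.4613 mL
New rate:
Dose = 0.14 units/kg/hr × 91 kg = 12.74 units/hr
Rate = 12.74 units/hr ÷ 1 units/mL = 12.74 mL/hr
Time remaining = 29.4613 mL ÷ 12.74 mL/hr = 2.312504 hr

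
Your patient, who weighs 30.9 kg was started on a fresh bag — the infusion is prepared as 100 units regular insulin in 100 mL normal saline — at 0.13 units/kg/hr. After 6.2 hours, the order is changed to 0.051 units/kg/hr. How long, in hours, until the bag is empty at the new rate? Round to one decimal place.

Initial rate:
Dose = 0.13 units/kg/hr × 30.9 kg = 4.017 units/hr
Concentration = 100 units ÷ 100 mL = 1 units/mL
Rate = 4.017 units/hr ÷ 1 units/mL = 4.017 mL/hr
Volume infused so far = 4.017 mL/hr × 6.2 hr = 24.9054 mL
Volume remaining = 100 − 24.9054 = 75.0946 mL
New rate:
Dose = 0.051 units/kg/hr × 30.9 kg = 1.5759 units/hr
Rate = 1.5759 units/hr ÷ 1 units/mL = 1.5759 mL/hr
Time remaining = 75.0946 mL ÷ 1.5759 mL/hr = 47.65188 hr

47.7 hours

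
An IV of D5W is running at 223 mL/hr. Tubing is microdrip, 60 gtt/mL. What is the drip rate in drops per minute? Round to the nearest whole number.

223 gtt/min

223 mL/hr ÷ 60 min/hr = 3.716667 mL/min
3.716667 mL/min × 60 gtt/mL = 223 gtt/min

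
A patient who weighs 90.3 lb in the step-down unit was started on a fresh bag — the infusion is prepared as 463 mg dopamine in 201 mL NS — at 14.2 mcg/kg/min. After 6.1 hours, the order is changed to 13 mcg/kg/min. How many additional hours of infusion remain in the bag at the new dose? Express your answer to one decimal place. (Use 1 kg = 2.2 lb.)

Initial rate:
Weight = 90.3 lb ÷ 2.2 lb/kg = 41.04545 kg
Dose = 14.2 mcg/kg/min × 41.04545 kg = 582.8455 mcg/min
582.8455 mcg/min × 60 min/hr = 34970.73 mcg/hr
Concentration = 463 mg ÷ 201 mL = 2.303483 mg/mL = 2303.483 mcg/mL
Rate = 34970.73 mcg/hr ÷ 2303.483 mcg/mL = 15.18168 mL/hr
Volume infused so far = 15.18168 mL/hr × 6.1 hr = 92.60823 mL
Volume remaining = 201 − 92.60823 = 108.3918 mL
New rate:
Dose = 13 mcg/kg/min × 41.04545 kg = 533.5909 mcg/min
533.5909 mcg/min × 60 min/hr = 32015.45 mcg/hr
Rate = 32015.45 mcg/hr ÷ 2303.483 mcg/mL = 13.89872 mL/hr
Time remaining = 108.3918 mL ÷ 13.89872 mL/hr = 7.798689 hr

7.8 hours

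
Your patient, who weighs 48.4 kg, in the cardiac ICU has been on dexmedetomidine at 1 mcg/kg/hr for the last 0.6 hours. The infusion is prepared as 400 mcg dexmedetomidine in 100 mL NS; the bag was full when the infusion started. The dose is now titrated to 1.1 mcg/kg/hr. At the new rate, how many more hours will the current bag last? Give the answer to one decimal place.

Initial rate:
Dose = 1 mcg/kg/hr × 48.4 kg = 48.4 mcg/hr
Concentration = 400 mcg ÷ 100 mL = 4 mcg/mL
Rate = 48.4 mcg/hr ÷ 4 mcg/mL = 12.1 mL/hr
Volume infused so far = 12.1 mL/hr × 0.6 hr = 7.26 mL
Volume remaining = 100 − 7.26 = 92.74 mL
New rate:
Dose = 1.1 mcg/kg/hr × 48.4 kg = 53.24 mcg/hr
Rate = 53.24 mcg/hr ÷ 4 mcg/mL = 13.31 mL/hr
Time remaining = 92.74 mL ÷ 13.31 mL/hr = 6.967693 hr

7.0 hours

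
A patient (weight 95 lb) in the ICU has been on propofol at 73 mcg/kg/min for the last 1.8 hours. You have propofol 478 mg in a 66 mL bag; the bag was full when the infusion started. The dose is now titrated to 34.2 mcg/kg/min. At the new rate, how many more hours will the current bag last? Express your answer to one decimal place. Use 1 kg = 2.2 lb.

Initial rate:
Weight = 95 lb ÷ 2.2 lb/kg = 43.18182 kg
Dose = 73 mcg/kg/min × 43.18182 kg = 3152.273 mcg/min
3152.273 mcg/min × 60 min/hr = 189136.4 mcg/hr
Concentration = 478 mg ÷ 66 mL = 7.242424 mg/mL = 7242.424 mcg/mL
Rate = 189136.4 mcg/hr ÷ 7242.424 mcg/mL = 26.11506 mL/hr
Volume infused so far = 26.11506 mL/hr × 1.8 hr = 47.00711 mL
Volume remaining = 66 − 47.00711 = 18.99289 mL
New rate:
Dose = 34.2 mcg/kg/min × 43.18182 kg = 1476.818 mcg/min
1476.818 mcg/min × 60 min/hr = 88609.09 mcg/hr
Rate = 88609.09 mcg/hr ÷ 7242.424 mcg/mL = 12.23473 mL/hr
Time remaining = 18.99289 mL ÷ 12.23473 mL/hr = 1.552375 hr

1.6 hours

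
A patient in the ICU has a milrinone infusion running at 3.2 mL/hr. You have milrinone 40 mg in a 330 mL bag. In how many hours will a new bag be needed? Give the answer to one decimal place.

Duration = 330 mL ÷ 3.2 mL/hr = 103.125 hr

103.1 hours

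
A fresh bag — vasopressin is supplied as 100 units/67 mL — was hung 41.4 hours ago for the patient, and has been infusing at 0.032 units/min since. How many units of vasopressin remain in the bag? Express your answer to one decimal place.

0.032 units/min × 60 min/hr = 1.92 units/hr
Concentration = 100 units ÷ 67 mL = 1.492537 units/mL
Rate = 1.92 units/hr ÷ 1.492537 units/mL = 1.2864 mL/hr
Volume infused = 1.2864 mL/hr × 41.4 hr = 53.25696 mL
Volume remaining = 67 − 53.25696 = 13.74304 mL
Drug remaining = 13.74304 mL × 1.492537 units/mL = 20.512 units

20.5 units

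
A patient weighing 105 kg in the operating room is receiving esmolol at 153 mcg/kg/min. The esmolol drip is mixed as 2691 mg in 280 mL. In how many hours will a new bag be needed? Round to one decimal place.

Dose = 153 mcg/kg/min × 105 kg = 16065 mcg/min
16065 mcg/min × 60 min/hr = 963900 mcg/hr
Concentration = 2691 mg ÷ 280 mL = 9.610714 mg/mL = 9610.714 mcg/mL
Rate = 963900 mcg/hr ÷ 9610.714 mcg/mL = 100.2943 mL/hr
Duration = 280 mL ÷ 100.2943 mL/hr = 2.791783 hr

2.8 hours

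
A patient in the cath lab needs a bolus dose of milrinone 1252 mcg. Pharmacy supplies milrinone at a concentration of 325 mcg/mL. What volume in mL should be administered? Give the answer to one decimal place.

Volume = 1252 mcg ÷ 325 mcg/mL = 3.852308 mL

3.9 mL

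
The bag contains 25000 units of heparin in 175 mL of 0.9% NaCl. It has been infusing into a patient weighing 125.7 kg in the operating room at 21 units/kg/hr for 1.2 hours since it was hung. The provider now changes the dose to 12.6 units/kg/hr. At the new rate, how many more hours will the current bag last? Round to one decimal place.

13.8 hours

Initial rate:
Dose = 21 units/kg/hr × 125.7 kg = 2639.7 units/hr
Concentration = 25000 units ÷ 175 mL = 142.8571 units/mL
Rate = 2639.7 units/hr ÷ 142.8571 units/mL = 18.4779 mL/hr
Volume infused so far = 18.4779 mL/hr × 1.2 hr = 22.17348 mL
Volume remaining = 175 − 22.17348 = 152.8265 mL
New rate:
Dose = 12.6 units/kg/hr × 125.7 kg = 1583.82 units/hr
Rate = 1583.82 units/hr ÷ 142.8571 units/mL = 11.08674 mL/hr
Time remaining = 152.8265 mL ÷ 11.08674 mL/hr = 13.78462 hr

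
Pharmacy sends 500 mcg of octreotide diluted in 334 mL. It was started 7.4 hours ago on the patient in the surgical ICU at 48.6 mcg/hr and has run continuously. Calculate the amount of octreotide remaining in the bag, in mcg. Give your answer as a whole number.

140 mcg

Concentration = 500 mcg ÷ 334 mL = 1.497006 mcg/mL
Rate = 48.6 mcg/hr ÷ 1.497006 mcg/mL = 32.4648 mL/hr
Volume infused = 32.4648 mL/hr × 7.4 hr = 240.2395 mL
Volume remaining = 334 − 240.2395 = 93.76048 mL
Drug remaining = 93.76048 mL × 1.497006 mcg/mL = 140.36 mcg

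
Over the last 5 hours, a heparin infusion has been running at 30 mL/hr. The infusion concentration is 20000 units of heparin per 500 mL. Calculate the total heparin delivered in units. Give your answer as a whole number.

6000 units

Concentration = 20000 units ÷ 500 mL = 40 units/mL
Drug rate = 30 mL/hr × 40 units/mL = 1200 units/hr
Total = 1200 units/hr × 5 hr = 6000 units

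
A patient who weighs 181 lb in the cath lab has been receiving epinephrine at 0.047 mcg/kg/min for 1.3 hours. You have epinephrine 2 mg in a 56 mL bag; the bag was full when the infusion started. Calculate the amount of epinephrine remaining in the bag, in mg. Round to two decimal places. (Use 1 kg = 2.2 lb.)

Weight = 181 lb ÷ 2.2 lb/kg = 82.27273 kg
Dose = 0.047 mcg/kg/min × 82.27273 kg = 3.866818 mcg/min
3.866818 mcg/min × 60 min/hr = 232.0091 mcg/hr
Concentration = 2 mg ÷ 56 mL = 0.03571429 mg/mL = 35.71429 mcg/mL
Rate = 232.0091 mcg/hr ÷ 35.71429 mcg/mL = 6.496255 mL/hr
Volume infused = 6.496255 mL/hr × 1.3 hr = 8.445131 mL
Volume remaining = 56 − 8.445131 = 47.55487 mL
Drug remaining = 47.55487 mL × 35.71429 mcg/mL = 1698.388 mcg = 1.698388 mg

1.70 mg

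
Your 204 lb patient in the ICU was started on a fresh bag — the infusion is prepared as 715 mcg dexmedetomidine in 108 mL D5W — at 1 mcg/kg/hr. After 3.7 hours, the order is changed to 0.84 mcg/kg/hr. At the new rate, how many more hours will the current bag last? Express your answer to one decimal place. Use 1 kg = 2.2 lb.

Initial rate:
Weight = 204 lb ÷ 2.2 lb/kg = 92.72727 kg
Dose = 1 mcg/kg/hr × 92.72727 kg = 92.72727 mcg/hr
Concentration = 715 mcg ÷ 108 mL = 6.62037 mcg/mL
Rate = 92.72727 mcg/hr ÷ 6.62037 mcg/mL = 14.00636 mL/hr
Volume infused so far = 14.00636 mL/hr × 3.7 hr = 51.82352 mL
Volume remaining = 108 − 51.82352 = 56.17648 mL
New rate:
Dose = 0.84 mcg/kg/hr × 92.72727 kg = 77.89091 mcg/hr
Rate = 77.89091 mcg/hr ÷ 6.62037 mcg/mL = 11.76534 mL/hr
Time remaining = 56.17648 mL ÷ 11.76534 mL/hr = 4.774743 hr

4.8 hours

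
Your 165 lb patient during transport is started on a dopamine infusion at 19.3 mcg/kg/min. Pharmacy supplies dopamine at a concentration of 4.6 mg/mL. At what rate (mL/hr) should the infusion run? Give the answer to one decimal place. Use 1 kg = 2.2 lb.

18.9 mL/hr

Weight = 165 lb ÷ 2.2 lb/kg = 75 kg
Dose = 19.3 mcg/kg/min × 75 kg = 1447.5 mcg/min
1447.5 mcg/min × 60 min/hr = 86850 mcg/hr
Concentration = 4.6 mg/mL = 4600 mcg/mL
Rate = 86850 mcg/hr ÷ 4600 mcg/mL = 18.88043 mL/hr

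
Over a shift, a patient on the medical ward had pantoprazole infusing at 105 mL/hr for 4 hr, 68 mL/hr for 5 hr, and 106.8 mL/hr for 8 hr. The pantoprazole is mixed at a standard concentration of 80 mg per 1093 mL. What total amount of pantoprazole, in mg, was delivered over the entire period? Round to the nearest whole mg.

118 mg

Concentration = 80 mg ÷ 1093 mL = 0.07319305 mg/mL
Stage 1: 105 mL/hr × 4 hr = 420 mL → 420 mL × 0.07319305 mg/mL = 30.74108 mg
Stage 2: 68 mL/hr × 5 hr = 340 mL → 340 mL × 0.07319305 mg/mL = 24.88564 mg
Stage 3: 106.8 mL/hr × 8 hr = 854.4 mL → 854.4 mL × 0.07319305 mg/mL = 62.53614 mg
Total = 30.74108 + 24.88564 + 62.53614 = 118.1629 mg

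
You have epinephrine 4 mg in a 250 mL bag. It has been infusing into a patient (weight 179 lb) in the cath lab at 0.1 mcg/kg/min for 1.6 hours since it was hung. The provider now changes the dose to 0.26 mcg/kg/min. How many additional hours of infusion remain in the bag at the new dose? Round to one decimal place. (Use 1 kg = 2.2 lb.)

2.5 hours

Initial rate:
Weight = 179 lb ÷ 2.2 lb/kg = 81.36364 kg
Dose = 0.1 mcg/kg/min × 81.36364 kg = 8.136364 mcg/min
8.136364 mcg/min × 60 min/hr = 488.1818 mcg/hr
Concentration = 4 mg ÷ 250 mL = 0.016 mg/mL = 16 mcg/mL
Rate = 488.1818 mcg/hr ÷ 16 mcg/mL = 30.51136 mL/hr
Volume infused so far = 30.51136 mL/hr × 1.6 hr = 48.81818 mL
Volume remaining = 250 − 48.81818 = 201.1818 mL
New rate:
Dose = 0.26 mcg/kg/min × 81.36364 kg = 21.15455 mcg/min
21.15455 mcg/min × 60 min/hr = 1269.273 mcg/hr
Rate = 1269.273 mcg/hr ÷ 16 mcg/mL = 79.32955 mL/hr
Time remaining = 201.1818 mL ÷ 79.32955 mL/hr = 2.536026 hr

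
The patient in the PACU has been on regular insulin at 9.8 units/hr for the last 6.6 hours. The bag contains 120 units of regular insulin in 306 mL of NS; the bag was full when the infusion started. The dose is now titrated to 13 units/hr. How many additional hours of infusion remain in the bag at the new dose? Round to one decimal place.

4.3 hours

Initial rate:
Concentration = 120 units ÷ 306 mL = 0.3921569 units/mL
Rate = 9.8 units/hr ÷ 0.3921569 units/mL = 24.99 mL/hr
Volume infused so far = 24.99 mL/hr × 6.6 hr = 164.934 mL
Volume remaining = 306 − 164.934 = 141.066 mL
New rate:
Rate = 13 units/hr ÷ 0.3921569 units/mL = 33.15 mL/hr
Time remaining = 141.066 mL ÷ 33.15 mL/hr = 4.255385 hr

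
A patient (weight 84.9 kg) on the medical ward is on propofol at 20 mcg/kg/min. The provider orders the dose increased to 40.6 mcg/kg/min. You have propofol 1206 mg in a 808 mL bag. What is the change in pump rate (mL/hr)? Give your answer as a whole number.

At the current dose:
Dose = 20 mcg/kg/min × 84.9 kg = 1698 mcg/min
1698 mcg/min × 60 min/hr = 101880 mcg/hr
Concentration = 1206 mg ÷ 808 mL = 1.492574 mg/mL = 1492.574 mcg/mL
Rate = 101880 mcg/hr ÷ 1492.574 mcg/mL = 68.25791 mL/hr
At the new dose:
Dose = 40.6 mcg/kg/min × 84.9 kg = 3446.94 mcg/min
3446.94 mcg/min × 60 min/hr = 206816.4 mcg/hr
Rate = 206816.4 mcg/hr ÷ 1492.574 mcg/mL = 138.5636 mL/hr
Change = 138.5636 − 68.25791 = 70.30565 mL/hr → 70.30565 mL/hr increase

70 mL/hr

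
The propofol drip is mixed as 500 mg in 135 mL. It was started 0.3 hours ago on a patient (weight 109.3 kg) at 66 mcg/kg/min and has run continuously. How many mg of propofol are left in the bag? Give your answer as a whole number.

Dose = 66 mcg/kg/min × 109.3 kg = 7213.8 mcg/min
7213.8 mcg/min × 60 min/hr = 432828 mcg/hr
Concentration = 500 mg ÷ 135 mL = 3.703704 mg/mL = 3703.704 mcg/mL
Rate = 432828 mcg/hr ÷ 3703.704 mcg/mL = 116.8636 mL/hr
Volume infused = 116.8636 mL/hr × 0.3 hr = 35.05907 mL
Volume remaining = 135 − 35.05907 = 99.94093 mL
Drug remaining = 99.94093 mL × 3703.704 mcg/mL = 370151.6 mcg = 370.1516 mg

370 mg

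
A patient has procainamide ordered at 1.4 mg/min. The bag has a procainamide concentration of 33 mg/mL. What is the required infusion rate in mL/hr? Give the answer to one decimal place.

1.4 mg/min × 60 min/hr = 84 mg/hr
Rate = 84 mg/hr ÷ 33 mg/mL = 2.545455 mL/hr

2.5 mL/hr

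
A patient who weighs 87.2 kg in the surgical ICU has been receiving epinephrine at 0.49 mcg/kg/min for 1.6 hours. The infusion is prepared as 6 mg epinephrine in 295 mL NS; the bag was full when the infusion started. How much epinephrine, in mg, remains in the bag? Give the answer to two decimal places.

Dose = 0.49 mcg/kg/min × 87.2 kg = 42.728 mcg/min
42.728 mcg/min × 60 min/hr = 2563.68 mcg/hr
Concentration = 6 mg ÷ 295 mL = 0.02033898 mg/mL = 20.33898 mcg/mL
Rate = 2563.68 mcg/hr ÷ 20.33898 mcg/mL = 126.0476 mL/hr
Volume infused = 126.0476 mL/hr × 1.6 hr = 201.6762 mL
Volume remaining = 295 − 201.6762 = 93.32384 mL
Drug remaining = 93.32384 mL × 20.33898 mcg/mL = 1898.112 mcg = 1.898112 mg

1.90 mg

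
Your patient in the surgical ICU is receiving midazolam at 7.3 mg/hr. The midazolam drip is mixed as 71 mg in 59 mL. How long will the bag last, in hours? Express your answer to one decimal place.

9.7 hours

Concentration = 71 mg ÷ 59 mL = 1.20339 mg/mL
Rate = 7.3 mg/hr ÷ 1.20339 mg/mL = 6.066197 mL/hr
Duration = 59 mL ÷ 6.066197 mL/hr = 9.726027 hr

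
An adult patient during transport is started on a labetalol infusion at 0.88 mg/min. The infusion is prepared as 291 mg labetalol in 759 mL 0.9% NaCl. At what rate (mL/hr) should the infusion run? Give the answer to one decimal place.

0.88 mg/min × 60 min/hr = 52.8 mg/hr
Concentration = 291 mg ÷ 759 mL = 0.3833992 mg/mL
Rate = 52.8 mg/hr ÷ 0.3833992 mg/mL = 137.7155 mL/hr

137.7 mL/hr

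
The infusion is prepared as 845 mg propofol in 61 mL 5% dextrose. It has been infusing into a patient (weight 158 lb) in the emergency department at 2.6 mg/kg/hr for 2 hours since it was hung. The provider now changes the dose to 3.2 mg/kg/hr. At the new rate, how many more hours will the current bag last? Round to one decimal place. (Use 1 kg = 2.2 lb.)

Initial rate:
Weight = 158 lb ÷ 2.2 lb/kg = 71.81818 kg
Dose = 2.6 mg/kg/hr × 71.81818 kg = 186.7273 mg/hr
Concentration = 845 mg ÷ 61 mL = 13.85246 mg/mL
Rate = 186.7273 mg/hr ÷ 13.85246 mg/mL = 13.47972 mL/hr
Volume infused so far = 13.47972 mL/hr × 2 hr = 26.95944 mL
Volume remaining = 61 − 26.95944 = 34.04056 mL
New rate:
Dose = 3.2 mg/kg/hr × 71.81818 kg = 229.8182 mg/hr
Rate = 229.8182 mg/hr ÷ 13.85246 mg/mL = 16.59042 mL/hr
Time remaining = 34.04056 mL ÷ 16.59042 mL/hr = 2.05182 hr

2.1 hours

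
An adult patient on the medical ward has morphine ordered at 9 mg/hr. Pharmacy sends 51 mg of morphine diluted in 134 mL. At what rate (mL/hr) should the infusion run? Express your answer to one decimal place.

Concentration = 51 mg ÷ 134 mL = 0.380597 mg/mL
Rate = 9 mg/hr ÷ 0.380597 mg/mL = 23.64706 mL/hr

23.6 mL/hr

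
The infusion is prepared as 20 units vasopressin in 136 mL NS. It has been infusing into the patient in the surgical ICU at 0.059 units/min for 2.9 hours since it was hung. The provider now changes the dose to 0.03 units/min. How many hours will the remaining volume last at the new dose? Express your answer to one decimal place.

5.4 hours

Initial rate:
0.059 units/min × 60 min/hr = 3.54 units/hr
Concentration = 20 units ÷ 136 mL = 0.1470588 units/mL
Rate = 3.54 units/hr ÷ 0.1470588 units/mL = 24.072 mL/hr
Volume infused so far = 24.072 mL/hr × 2.9 hr = 69.8088 mL
Volume remaining = 136 − 69.8088 = 66.1912 mL
New rate:
0.03 units/min × 60 min/hr = 1.8 units/hr
Rate = 1.8 units/hr ÷ 0.1470588 units/mL = 12.24 mL/hr
Time remaining = 66.1912 mL ÷ 12.24 mL/hr = 5.407778 hr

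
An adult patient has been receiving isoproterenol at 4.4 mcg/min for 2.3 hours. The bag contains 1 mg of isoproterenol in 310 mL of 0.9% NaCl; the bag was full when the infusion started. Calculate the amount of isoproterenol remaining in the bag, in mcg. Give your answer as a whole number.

4.4 mcg/min × 60 min/hr = 264 mcg/hr
Concentration = 1 mg ÷ 310 mL = 0.003225806 mg/mL = 3.225806 mcg/mL
Rate = 264 mcg/hr ÷ 3.225806 mcg/mL = 81.84 mL/hr
Volume infused = 81.84 mL/hr × 2.3 hr = 188.232 mL
Volume remaining = 310 − 188.232 = 121.768 mL
Drug remaining = 121.768 mL × 3.225806 mcg/mL = 392.8 mcg

393 mcg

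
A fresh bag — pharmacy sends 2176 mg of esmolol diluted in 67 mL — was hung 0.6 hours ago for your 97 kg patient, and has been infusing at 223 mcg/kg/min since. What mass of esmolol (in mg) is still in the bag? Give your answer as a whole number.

1397 mg

Dose = 223 mcg/kg/min × 97 kg = 21631 mcg/min
21631 mcg/min × 60 min/hr = 1297860 mcg/hr
Concentration = 2176 mg ÷ 67 mL = 32.47761 mg/mL = 32477.61 mcg/mL
Rate = 1297860 mcg/hr ÷ 32477.61 mcg/mL = 39.96168 mL/hr
Volume infused = 39.96168 mL/hr × 0.6 hr = 23.97701 mL
Volume remaining = 67 − 23.97701 = 43.02299 mL
Drug remaining = 43.02299 mL × 32477.61 mcg/mL = 1397284 mcg = 1397.284 mg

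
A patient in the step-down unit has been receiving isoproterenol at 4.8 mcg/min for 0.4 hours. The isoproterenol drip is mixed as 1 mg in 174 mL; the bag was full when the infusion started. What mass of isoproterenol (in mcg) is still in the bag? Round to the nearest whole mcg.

885 mcg

4.8 mcg/min × 60 min/hr = 288 mcg/hr
Concentration = 1 mg ÷ 174 mL = 0.005747126 mg/mL = 5.747126 mcg/mL
Rate = 288 mcg/hr ÷ 5.747126 mcg/mL = 50.112 mL/hr
Volume infused = 50.112 mL/hr × 0.4 hr = 20.0448 mL
Volume remaining = 174 − 20.0448 = 153.9552 mL
Drug remaining = 153.9552 mL × 5.747126 mcg/mL = 884.8 mcg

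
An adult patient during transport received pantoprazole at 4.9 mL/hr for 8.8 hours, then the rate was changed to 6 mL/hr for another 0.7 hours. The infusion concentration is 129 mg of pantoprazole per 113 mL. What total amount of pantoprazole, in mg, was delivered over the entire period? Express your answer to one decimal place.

54.0 mg

Concentration = 129 mg ÷ 113 mL = 1.141593 mg/mL
Stage 1: 4.9 mL/hr × 8.8 hr = 43.12 mL → 43.12 mL × 1.141593 mg/mL = 49.22549 mg
Stage 2: 6 mL/hr × 0.7 hr = 4.2 mL → 4.2 mL × 1.141593 mg/mL = 4.79469 mg
Total = 49.22549 + 4.79469 = 54.02018 mg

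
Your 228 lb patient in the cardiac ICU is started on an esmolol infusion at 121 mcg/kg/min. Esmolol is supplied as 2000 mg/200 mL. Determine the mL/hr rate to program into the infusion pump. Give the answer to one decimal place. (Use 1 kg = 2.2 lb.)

75.2 mL/hr

Weight = 228 lb ÷ 2.2 lb/kg = 103.6364 kg
Dose = 121 mcg/kg/min × 103.6364 kg = 12540 mcg/min
12540 mcg/min × 60 min/hr = 752400 mcg/hr
Concentration = 2000 mg ÷ 200 mL = 10 mg/mL = 10000 mcg/mL
Rate = 752400 mcg/hr ÷ 10000 mcg/mL = 75.24 mL/hr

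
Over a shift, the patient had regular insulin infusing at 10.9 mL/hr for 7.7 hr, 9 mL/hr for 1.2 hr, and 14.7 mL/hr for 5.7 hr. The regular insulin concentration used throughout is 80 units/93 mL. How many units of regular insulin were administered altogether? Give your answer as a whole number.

154 units

Concentration = 80 units ÷ 93 mL = 0.8602151 units/mL
Stage 1: 10.9 mL/hr × 7.7 hr = 83.93 mL → 83.93 mL × 0.8602151 units/mL = 72.19785 units
Stage 2: 9 mL/hr × 1.2 hr = 10.8 mL → 10.8 mL × 0.8602151 units/mL = 9.290323 units
Stage 3: 14.7 mL/hr × 5.7 hr = 83.79 mL → 83.79 mL × 0.8602151 units/mL = 72.07742 units
Total = 72.19785 + 9.290323 + 72.07742 = 153.5656 units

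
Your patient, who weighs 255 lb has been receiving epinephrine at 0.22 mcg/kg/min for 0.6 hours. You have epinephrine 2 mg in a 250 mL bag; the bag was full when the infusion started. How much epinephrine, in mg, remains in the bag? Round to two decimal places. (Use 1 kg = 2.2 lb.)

1.08 mg

Weight = 255 lb ÷ 2.2 lb/kg = 115.9091 kg
Dose = 0.22 mcg/kg/min × 115.9091 kg = 25.5 mcg/min
25.5 mcg/min × 60 min/hr = 1530 mcg/hr
Concentration = 2 mg ÷ 250 mL = 0.008 mg/mL = 8 mcg/mL
Rate = 1530 mcg/hr ÷ 8 mcg/mL = 191.25 mL/hr
Volume infused = 191.25 mL/hr × 0.6 hr = 114.75 mL
Volume remaining = 250 − 114.75 = 135.25 mL
Drug remaining = 135.25 mL × 8 mcg/mL = 1082 mcg = 1.082 mg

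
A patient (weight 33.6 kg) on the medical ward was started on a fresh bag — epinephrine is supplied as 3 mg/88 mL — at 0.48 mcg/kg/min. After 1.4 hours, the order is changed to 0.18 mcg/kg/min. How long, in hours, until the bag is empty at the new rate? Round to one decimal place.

Initial rate:
Dose = 0.48 mcg/kg/min × 33.6 kg = 16.128 mcg/min
16.128 mcg/min × 60 min/hr = 967.68 mcg/hr
Concentration = 3 mg ÷ 88 mL = 0.03409091 mg/mL = 34.09091 mcg/mL
Rate = 967.68 mcg/hr ÷ 34.09091 mcg/mL = 28.38528 mL/hr
Volume infused so far = 28.38528 mL/hr × 1.4 hr = 39.73939 mL
Volume remaining = 88 − 39.73939 = 48.26061 mL
New rate:
Dose = 0.18 mcg/kg/min × 33.6 kg = 6.048 mcg/min
6.048 mcg/min × 60 min/hr = 362.88 mcg/hr
Rate = 362.88 mcg/hr ÷ 34.09091 mcg/mL = 10.64448 mL/hr
Time remaining = 48.26061 mL ÷ 10.64448 mL/hr = 4.533862 hr

4.5 hours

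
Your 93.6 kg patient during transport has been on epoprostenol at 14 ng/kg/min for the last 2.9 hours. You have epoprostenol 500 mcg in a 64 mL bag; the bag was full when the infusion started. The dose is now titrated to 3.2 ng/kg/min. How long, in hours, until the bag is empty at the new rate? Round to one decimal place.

Initial rate:
Dose = 14 ng/kg/min × 93.6 kg = 1310.4 ng/min
1310.4 ng/min × 60 min/hr = 78624 ng/hr
Concentration = 500 mcg ÷ 64 mL = 7.8125 mcg/mL = 7812.5 ng/mL
Rate = 78624 ng/hr ÷ 7812.5 ng/mL = 10.06387 mL/hr
Volume infused so far = 10.06387 mL/hr × 2.9 hr = 29.18523 mL
Volume remaining = 64 − 29.18523 = 34.81477 mL
New rate:
Dose = 3.2 ng/kg/min × 93.6 kg = 299.52 ng/min
299.52 ng/min × 60 min/hr = 17971.2 ng/hr
Rate = 17971.2 ng/hr ÷ 7812.5 ng/mL = 2.300314 mL/hr
Time remaining = 34.81477 mL ÷ 2.300314 mL/hr = 15.13479 hr

15.1 hours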